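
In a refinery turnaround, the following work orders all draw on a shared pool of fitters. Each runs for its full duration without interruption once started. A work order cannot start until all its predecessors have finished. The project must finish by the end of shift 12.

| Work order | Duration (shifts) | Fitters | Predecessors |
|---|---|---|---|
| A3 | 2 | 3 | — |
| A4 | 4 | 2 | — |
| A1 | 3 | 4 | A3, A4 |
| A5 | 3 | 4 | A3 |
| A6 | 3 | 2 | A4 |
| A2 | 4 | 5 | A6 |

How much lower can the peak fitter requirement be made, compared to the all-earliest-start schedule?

4

Early-start peak: s1:5  s2:5  s3:6  s4:6  s5:10  s6:6  s7:6  s8:5  s9:5  s10:5  s11:5  s12:0 ⇒ 10.
Leveled (A3@1, A4@1, A1@6, A5@3, A6@5, A2@9): s1:5  s2:5  s3:6  s4:6  s5:6  s6:6  s7:6  s8:4  s9:5  s10:5  s11:5  s12:5 ⇒ 6.
Reduction 10 − 6 = 4.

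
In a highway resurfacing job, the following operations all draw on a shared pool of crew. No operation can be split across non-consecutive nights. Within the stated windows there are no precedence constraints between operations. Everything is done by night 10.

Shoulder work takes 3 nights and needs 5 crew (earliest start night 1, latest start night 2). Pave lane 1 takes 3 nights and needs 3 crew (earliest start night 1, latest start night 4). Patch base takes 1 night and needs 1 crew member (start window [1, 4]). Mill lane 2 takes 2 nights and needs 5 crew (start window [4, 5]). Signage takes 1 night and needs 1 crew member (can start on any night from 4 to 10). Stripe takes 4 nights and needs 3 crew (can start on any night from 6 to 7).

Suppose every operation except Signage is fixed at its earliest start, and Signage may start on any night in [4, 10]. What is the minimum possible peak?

9

Signage@4: n1:9  n2:8  n3:8  n4:6  n5:5  n6:3  n7:3  n8:3  n9:3  n10:0 → peak 9
Signage@5: n1:9  n2:8  n3:8  n4:5  n5:6  n6:3  n7:3  n8:3  n9:3  n10:0 → peak 9
Signage@6: n1:9  n2:8  n3:8  n4:5  n5:5  n6:4  n7:3  n8:3  n9:3  n10:0 → peak 9
Signage@7: n1:9  n2:8  n3:8  n4:5  n5:5  n6:3  n7:4  n8:3  n9:3  n10:0 → peak 9
Signage@8: n1:9  n2:8  n3:8  n4:5  n5:5  n6:3  n7:3  n8:4  n9:3  n10:0 → peak 9
Signage@9: n1:9  n2:8  n3:8  n4:5  n5:5  n6:3  n7:3  n8:3  n9:4  n10:0 → peak 9
Signage@10: n1:9  n2:8  n3:8  n4:5  n5:5  n6:3  n7:3  n8:3  n9:3  n10:1 → peak 9
Best is Signage@4, peak 9.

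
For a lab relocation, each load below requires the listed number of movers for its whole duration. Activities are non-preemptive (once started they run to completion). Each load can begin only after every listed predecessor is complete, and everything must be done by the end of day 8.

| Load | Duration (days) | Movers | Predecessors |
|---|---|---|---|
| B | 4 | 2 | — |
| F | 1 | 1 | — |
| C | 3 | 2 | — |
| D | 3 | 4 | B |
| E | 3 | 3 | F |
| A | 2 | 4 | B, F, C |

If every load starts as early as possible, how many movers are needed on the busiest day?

8

Early-start schedule: B@1, F@1, C@1, D@5, E@2, A@5.
Load per day: day 1: 5, day 2: 7, day 3: 7, day 4: 5, day 5: 8, day 6: 8, day 7: 4, day 8: 0.
Peak is 8.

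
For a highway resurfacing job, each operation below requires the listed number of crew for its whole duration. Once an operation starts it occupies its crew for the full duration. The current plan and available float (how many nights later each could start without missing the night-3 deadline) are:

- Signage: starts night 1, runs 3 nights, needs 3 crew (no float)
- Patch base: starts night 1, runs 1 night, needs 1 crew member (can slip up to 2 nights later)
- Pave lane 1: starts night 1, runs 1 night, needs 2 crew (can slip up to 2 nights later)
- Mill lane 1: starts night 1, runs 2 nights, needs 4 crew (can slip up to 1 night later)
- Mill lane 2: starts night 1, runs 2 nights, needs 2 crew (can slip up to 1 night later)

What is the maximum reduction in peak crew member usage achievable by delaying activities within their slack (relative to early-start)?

3

Early-start peak: n1:12  n2:9  n3:3 ⇒ 12.
Leveled (Signage@1, Patch base@1, Pave lane 1@1, Mill lane 1@2, Mill lane 2@1): n1:8  n2:9  n3:7 ⇒ 9.
Reduction 12 − 9 = 3.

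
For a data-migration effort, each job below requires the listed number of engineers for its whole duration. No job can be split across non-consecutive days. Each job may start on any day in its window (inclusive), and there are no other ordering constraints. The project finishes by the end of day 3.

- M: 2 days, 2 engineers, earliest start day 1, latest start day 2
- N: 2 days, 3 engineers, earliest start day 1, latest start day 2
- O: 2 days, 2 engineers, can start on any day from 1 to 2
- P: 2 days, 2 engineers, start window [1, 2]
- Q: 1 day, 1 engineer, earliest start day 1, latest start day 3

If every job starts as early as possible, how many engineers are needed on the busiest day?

10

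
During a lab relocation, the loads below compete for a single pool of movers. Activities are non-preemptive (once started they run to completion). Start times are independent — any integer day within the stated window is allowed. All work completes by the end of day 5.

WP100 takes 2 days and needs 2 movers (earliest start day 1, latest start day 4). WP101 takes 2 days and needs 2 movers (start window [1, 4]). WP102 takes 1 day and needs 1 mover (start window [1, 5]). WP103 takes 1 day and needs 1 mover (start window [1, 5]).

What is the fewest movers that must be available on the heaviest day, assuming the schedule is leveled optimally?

Early-start (WP100@1, WP101@1, WP102@1, WP103@1) gives peak 6: d1:6  d2:4  d3:0  d4:0  d5:0.
Shift WP101→3, WP102→5, WP103→5.
Schedule WP100@1, WP101@3, WP102@5, WP103@5: d1:2  d2:2  d3:2  d4:2  d5:2 — peak 2.
Total mover-days = 10 over 5 days ⇒ peak ≥ ⌈10/5⌉ = 2, so 2 is optimal.

2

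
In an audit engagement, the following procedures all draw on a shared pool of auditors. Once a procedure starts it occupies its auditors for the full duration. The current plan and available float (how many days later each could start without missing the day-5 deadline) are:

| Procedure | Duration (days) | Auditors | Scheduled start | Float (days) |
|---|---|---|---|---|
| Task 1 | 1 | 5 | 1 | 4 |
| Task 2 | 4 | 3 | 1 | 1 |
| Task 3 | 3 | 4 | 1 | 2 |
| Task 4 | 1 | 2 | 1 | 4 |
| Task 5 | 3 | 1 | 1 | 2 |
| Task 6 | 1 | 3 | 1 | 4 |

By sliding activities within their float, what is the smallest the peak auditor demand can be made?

8

Early-start (Task 1@1, Task 2@1, Task 3@1, Task 4@1, Task 5@1, Task 6@1) gives peak 18: d1:18  d2:8  d3:8  d4:3  d5:0.
Shift Task 3→2, Task 4→5, Task 5→2, Task 6→5.
Schedule Task 1@1, Task 2@1, Task 3@2, Task 4@5, Task 5@2, Task 6@5: d1:8  d2:8  d3:8  d4:8  d5:5 — peak 8.
Total auditor-days = 37 over 5 days ⇒ peak ≥ ⌈37/5⌉ = 8, so 8 is optimal.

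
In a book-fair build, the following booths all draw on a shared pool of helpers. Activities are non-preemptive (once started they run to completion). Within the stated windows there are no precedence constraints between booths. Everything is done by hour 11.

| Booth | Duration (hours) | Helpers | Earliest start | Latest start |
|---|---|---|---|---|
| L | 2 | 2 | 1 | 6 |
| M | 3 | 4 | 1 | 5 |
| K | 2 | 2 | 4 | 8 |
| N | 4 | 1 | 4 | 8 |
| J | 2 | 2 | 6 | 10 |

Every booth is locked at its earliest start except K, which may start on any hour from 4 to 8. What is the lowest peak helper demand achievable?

6

K@4: h1:6  h2:6  h3:4  h4:3  h5:3  h6:3  h7:3  h8:0  h9:0  h10:0  h11:0 → peak 6
K@5: h1:6  h2:6  h3:4  h4:1  h5:3  h6:5  h7:3  h8:0  h9:0  h10:0  h11:0 → peak 6
K@6: h1:6  h2:6  h3:4  h4:1  h5:1  h6:5  h7:5  h8:0  h9:0  h10:0  h11:0 → peak 6
K@7: h1:6  h2:6  h3:4  h4:1  h5:1  h6:3  h7:5  h8:2  h9:0  h10:0  h11:0 → peak 6
K@8: h1:6  h2:6  h3:4  h4:1  h5:1  h6:3  h7:3  h8:2  h9:2  h10:0  h11:0 → peak 6
Best is K@4, peak 6.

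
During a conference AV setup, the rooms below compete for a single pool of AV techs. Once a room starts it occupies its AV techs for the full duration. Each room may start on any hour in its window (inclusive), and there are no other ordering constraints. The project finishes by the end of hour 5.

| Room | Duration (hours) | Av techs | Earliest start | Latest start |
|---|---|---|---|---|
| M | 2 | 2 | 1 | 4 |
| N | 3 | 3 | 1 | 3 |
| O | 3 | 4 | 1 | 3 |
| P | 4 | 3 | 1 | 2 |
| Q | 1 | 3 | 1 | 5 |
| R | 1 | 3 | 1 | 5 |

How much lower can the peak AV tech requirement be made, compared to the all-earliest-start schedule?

8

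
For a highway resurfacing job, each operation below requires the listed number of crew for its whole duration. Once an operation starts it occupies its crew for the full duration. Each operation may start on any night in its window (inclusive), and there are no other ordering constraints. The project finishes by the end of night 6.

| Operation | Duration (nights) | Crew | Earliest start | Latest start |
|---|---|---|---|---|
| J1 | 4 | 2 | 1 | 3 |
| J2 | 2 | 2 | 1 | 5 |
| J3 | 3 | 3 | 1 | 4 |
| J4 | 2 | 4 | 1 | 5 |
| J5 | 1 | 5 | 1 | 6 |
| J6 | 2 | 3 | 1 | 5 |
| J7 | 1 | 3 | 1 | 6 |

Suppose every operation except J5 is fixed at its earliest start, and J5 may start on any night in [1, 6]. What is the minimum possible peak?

J5@1: n1:22  n2:14  n3:5  n4:2  n5:0  n6:0 → peak 22
J5@2: n1:17  n2:19  n3:5  n4:2  n5:0  n6:0 → peak 19
J5@3: n1:17  n2:14  n3:10  n4:2  n5:0  n6:0 → peak 17
J5@4: n1:17  n2:14  n3:5  n4:7  n5:0  n6:0 → peak 17
J5@5: n1:17  n2:14  n3:5  n4:2  n5:5  n6:0 → peak 17
J5@6: n1:17  n2:14  n3:5  n4:2  n5:0  n6:5 → peak 17
Best is J5@3, peak 17.

17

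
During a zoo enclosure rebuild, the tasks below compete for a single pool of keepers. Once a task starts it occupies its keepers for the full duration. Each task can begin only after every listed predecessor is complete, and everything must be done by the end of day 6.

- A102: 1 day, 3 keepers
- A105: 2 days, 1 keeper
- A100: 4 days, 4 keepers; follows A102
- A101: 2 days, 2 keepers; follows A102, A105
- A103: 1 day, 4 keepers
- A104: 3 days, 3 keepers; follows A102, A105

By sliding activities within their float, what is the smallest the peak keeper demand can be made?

9

Schedule A102@1, A105@1, A100@2, A101@3, A103@1, A104@3: d1:8  d2:5  d3:9  d4:9  d5:7  d6:0 — peak 9.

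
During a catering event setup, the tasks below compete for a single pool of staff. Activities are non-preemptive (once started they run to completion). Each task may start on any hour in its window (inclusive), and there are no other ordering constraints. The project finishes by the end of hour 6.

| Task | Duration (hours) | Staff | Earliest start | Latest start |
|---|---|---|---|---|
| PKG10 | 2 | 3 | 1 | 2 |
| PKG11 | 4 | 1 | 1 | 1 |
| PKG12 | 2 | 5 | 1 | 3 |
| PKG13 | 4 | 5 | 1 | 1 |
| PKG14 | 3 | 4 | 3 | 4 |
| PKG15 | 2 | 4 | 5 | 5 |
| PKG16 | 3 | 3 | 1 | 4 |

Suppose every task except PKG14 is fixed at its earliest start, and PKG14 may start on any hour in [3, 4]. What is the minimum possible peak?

17

PKG14@3: h1:17  h2:17  h3:13  h4:10  h5:8  h6:4 → peak 17
PKG14@4: h1:17  h2:17  h3:9  h4:10  h5:8  h6:8 → peak 17
Best is PKG14@3, peak 17.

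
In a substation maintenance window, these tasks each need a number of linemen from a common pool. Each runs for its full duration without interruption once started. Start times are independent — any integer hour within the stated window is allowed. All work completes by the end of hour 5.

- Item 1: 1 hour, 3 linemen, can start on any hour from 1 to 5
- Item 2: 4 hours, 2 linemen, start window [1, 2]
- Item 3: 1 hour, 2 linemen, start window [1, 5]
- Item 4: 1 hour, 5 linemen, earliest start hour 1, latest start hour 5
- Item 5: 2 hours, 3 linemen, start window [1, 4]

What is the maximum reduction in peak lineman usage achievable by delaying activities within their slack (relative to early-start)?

Early-start peak: h1:15  h2:5  h3:2  h4:2  h5:0 ⇒ 15.
Leveled (Item 1@1, Item 2@1, Item 3@2, Item 4@5, Item 5@3): h1:5  h2:4  h3:5  h4:5  h5:5 ⇒ 5.
Reduction 15 − 5 = 10.

10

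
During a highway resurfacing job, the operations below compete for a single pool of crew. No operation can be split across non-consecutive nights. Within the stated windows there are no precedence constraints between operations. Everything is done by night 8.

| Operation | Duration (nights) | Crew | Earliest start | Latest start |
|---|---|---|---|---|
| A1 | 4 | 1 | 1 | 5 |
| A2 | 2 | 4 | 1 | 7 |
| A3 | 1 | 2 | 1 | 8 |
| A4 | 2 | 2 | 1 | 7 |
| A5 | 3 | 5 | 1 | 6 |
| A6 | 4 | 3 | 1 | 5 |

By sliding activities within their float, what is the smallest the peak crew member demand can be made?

7

Early-start (A1@1, A2@1, A3@1, A4@1, A5@1, A6@1) gives peak 17: n1:17  n2:15  n3:9  n4:4  n5:0  n6:0  n7:0  n8:0.
Shift A2→4, A3→4, A4→6, A6→5.
Schedule A1@1, A2@4, A3@4, A4@6, A5@1, A6@5: n1:6  n2:6  n3:6  n4:7  n5:7  n6:5  n7:5  n8:3 — peak 7.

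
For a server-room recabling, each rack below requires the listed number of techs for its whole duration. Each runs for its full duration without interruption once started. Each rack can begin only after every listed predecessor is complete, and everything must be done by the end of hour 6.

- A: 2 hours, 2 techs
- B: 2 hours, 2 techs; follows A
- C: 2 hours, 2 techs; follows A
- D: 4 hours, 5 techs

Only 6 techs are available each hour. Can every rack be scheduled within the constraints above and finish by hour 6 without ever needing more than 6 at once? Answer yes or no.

The minimum achievable peak is 7; 6 < 7, so no feasible schedule stays within the cap.

no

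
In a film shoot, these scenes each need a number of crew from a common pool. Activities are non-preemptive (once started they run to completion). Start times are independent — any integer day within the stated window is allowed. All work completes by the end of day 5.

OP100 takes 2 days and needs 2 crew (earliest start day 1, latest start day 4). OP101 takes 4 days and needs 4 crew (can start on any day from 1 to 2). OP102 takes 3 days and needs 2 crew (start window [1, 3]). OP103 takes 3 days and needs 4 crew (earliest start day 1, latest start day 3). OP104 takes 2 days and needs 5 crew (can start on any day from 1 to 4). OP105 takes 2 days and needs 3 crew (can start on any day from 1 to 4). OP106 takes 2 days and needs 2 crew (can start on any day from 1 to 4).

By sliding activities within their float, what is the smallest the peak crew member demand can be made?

13

Early-start (OP100@1, OP101@1, OP102@1, OP103@1, OP104@1, OP105@1, OP106@1) gives peak 22: d1:22  d2:22  d3:10  d4:4  d5:0.
Shift OP103→3, OP105→3, OP106→4.
Schedule OP100@1, OP101@1, OP102@1, OP103@3, OP104@1, OP105@3, OP106@4: d1:13  d2:13  d3:13  d4:13  d5:6 — peak 13.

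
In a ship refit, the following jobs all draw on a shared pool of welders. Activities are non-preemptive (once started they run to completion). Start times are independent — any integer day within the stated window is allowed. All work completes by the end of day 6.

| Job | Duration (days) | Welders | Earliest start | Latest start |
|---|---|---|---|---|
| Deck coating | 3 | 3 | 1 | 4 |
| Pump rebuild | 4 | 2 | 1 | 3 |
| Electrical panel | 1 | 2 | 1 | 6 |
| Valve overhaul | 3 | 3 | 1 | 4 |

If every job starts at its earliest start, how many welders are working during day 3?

At early start, day 3 has: Deck coating, Pump rebuild, Valve overhaul.
Demand: 3 + 2 + 3 = 8.

8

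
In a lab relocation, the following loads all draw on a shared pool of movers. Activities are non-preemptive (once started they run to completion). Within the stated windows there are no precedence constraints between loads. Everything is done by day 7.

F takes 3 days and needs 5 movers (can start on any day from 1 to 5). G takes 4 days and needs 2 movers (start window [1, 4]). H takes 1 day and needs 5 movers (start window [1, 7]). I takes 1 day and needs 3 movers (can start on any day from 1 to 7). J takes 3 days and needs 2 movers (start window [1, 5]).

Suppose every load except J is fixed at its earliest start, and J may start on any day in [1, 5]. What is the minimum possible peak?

J@1: d1:17  d2:9  d3:9  d4:2  d5:0  d6:0  d7:0 → peak 17
J@2: d1:15  d2:9  d3:9  d4:4  d5:0  d6:0  d7:0 → peak 15
J@3: d1:15  d2:7  d3:9  d4:4  d5:2  d6:0  d7:0 → peak 15
J@4: d1:15  d2:7  d3:7  d4:4  d5:2  d6:2  d7:0 → peak 15
J@5: d1:15  d2:7  d3:7  d4:2  d5:2  d6:2  d7:2 → peak 15
Best is J@2, peak 15.

15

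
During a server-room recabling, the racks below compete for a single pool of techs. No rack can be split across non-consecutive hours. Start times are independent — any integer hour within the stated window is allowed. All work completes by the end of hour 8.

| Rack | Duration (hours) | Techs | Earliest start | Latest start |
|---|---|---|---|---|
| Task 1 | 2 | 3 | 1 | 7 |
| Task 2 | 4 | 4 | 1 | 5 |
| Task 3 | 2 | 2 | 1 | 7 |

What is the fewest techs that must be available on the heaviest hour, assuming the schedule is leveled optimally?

4

Early-start (Task 1@1, Task 2@1, Task 3@1) gives peak 9: h1:9  h2:9  h3:4  h4:4  h5:0  h6:0  h7:0  h8:0.
Shift Task 2→3, Task 3→7.
Schedule Task 1@1, Task 2@3, Task 3@7: h1:3  h2:3  h3:4  h4:4  h5:4  h6:4  h7:2  h8:2 — peak 4.
Total tech-hours = 26 over 8 hours ⇒ peak ≥ ⌈26/8⌉ = 4, so 4 is optimal.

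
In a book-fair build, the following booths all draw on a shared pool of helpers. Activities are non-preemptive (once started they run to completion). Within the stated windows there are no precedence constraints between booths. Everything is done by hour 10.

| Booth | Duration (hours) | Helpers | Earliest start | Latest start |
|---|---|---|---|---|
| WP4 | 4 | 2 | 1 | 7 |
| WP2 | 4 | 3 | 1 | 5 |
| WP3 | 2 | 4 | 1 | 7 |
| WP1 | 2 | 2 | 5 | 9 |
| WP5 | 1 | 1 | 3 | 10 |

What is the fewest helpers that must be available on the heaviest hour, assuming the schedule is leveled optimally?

Early-start (WP4@1, WP2@1, WP3@1, WP1@5, WP5@3) gives peak 9: h1:9  h2:9  h3:6  h4:5  h5:2  h6:2  h7:0  h8:0  h9:0  h10:0.
Shift WP4→7, WP3→5, WP1→7.
Schedule WP4@7, WP2@1, WP3@5, WP1@7, WP5@3: h1:3  h2:3  h3:4  h4:3  h5:4  h6:4  h7:4  h8:4  h9:2  h10:2 — peak 4.
Total helper-hours = 33 over 10 hours ⇒ peak ≥ ⌈33/10⌉ = 4, so 4 is optimal.

4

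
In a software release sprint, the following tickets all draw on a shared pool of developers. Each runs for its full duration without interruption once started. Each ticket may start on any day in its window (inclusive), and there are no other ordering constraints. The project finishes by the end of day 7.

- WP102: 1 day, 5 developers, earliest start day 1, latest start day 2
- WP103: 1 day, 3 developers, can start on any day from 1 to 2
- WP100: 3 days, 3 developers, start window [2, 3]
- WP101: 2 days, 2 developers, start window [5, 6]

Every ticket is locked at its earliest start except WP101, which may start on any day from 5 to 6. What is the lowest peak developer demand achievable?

WP101@5: d1:8  d2:3  d3:3  d4:3  d5:2  d6:2  d7:0 → peak 8
WP101@6: d1:8  d2:3  d3:3  d4:3  d5:0  d6:2  d7:2 → peak 8
Best is WP101@5, peak 8.

8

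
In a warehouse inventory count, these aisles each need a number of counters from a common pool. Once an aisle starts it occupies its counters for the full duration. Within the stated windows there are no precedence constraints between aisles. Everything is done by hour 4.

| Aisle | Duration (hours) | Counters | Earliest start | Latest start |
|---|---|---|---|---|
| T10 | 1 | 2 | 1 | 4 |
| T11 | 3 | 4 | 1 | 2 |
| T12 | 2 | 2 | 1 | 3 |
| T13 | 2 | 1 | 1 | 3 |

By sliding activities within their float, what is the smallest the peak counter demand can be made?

Early-start (T10@1, T11@1, T12@1, T13@1) gives peak 9: h1:9  h2:7  h3:4  h4:0.
Shift T11→2, T13→3.
Schedule T10@1, T11@2, T12@1, T13@3: h1:4  h2:6  h3:5  h4:5 — peak 6.

6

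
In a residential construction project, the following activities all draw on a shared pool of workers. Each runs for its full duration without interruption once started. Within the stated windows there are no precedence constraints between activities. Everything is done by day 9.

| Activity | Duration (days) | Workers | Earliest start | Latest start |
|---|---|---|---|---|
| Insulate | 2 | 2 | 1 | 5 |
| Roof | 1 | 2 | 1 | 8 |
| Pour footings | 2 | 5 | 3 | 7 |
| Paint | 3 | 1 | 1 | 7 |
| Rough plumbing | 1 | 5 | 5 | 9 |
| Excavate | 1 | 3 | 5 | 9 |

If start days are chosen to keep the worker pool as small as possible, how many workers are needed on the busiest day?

5

Early-start (Insulate@1, Roof@1, Pour footings@3, Paint@1, Rough plumbing@5, Excavate@5) gives peak 8: d1:5  d2:3  d3:6  d4:5  d5:8  d6:0  d7:0  d8:0  d9:0.
Shift Paint→5, Rough plumbing→8.
Schedule Insulate@1, Roof@1, Pour footings@3, Paint@5, Rough plumbing@8, Excavate@5: d1:4  d2:2  d3:5  d4:5  d5:4  d6:1  d7:1  d8:5  d9:0 — peak 5.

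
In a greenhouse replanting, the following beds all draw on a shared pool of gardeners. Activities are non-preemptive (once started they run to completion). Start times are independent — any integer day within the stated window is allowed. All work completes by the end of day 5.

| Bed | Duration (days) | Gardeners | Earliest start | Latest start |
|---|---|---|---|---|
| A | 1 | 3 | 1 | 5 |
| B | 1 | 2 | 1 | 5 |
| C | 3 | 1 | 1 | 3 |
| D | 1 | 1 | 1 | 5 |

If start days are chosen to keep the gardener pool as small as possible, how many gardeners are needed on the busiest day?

Early-start (A@1, B@1, C@1, D@1) gives peak 7: d1:7  d2:1  d3:1  d4:0  d5:0.
Shift B→2, C→2, D→3.
Schedule A@1, B@2, C@2, D@3: d1:3  d2:3  d3:2  d4:1  d5:0 — peak 3.

3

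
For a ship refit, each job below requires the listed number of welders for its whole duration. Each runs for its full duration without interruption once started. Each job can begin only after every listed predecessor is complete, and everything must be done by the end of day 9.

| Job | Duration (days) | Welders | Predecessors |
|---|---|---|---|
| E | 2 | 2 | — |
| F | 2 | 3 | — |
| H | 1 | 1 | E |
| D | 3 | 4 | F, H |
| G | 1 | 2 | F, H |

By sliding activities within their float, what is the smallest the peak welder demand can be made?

4

Early-start (E@1, F@1, H@3, D@4, G@4) gives peak 6: d1:5  d2:5  d3:1  d4:6  d5:4  d6:4  d7:0  d8:0  d9:0.
Shift F→3, D→5, G→8.
Schedule E@1, F@3, H@3, D@5, G@8: d1:2  d2:2  d3:4  d4:3  d5:4  d6:4  d7:4  d8:2  d9:0 — peak 4.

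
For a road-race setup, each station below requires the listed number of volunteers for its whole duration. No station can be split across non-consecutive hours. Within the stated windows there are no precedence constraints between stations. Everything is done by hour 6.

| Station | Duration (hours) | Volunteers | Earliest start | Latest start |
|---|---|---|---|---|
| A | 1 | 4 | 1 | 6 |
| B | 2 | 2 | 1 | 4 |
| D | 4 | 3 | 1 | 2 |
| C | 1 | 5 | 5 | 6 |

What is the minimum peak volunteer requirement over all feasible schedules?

5

Early-start (A@1, B@1, D@1, C@5) gives peak 9: h1:9  h2:5  h3:3  h4:3  h5:5  h6:0.
Shift B→2, D→2, C→6.
Schedule A@1, B@2, D@2, C@6: h1:4  h2:5  h3:5  h4:3  h5:3  h6:5 — peak 5.
Total volunteer-hours = 25 over 6 hours ⇒ peak ≥ ⌈25/6⌉ = 5, so 5 is optimal.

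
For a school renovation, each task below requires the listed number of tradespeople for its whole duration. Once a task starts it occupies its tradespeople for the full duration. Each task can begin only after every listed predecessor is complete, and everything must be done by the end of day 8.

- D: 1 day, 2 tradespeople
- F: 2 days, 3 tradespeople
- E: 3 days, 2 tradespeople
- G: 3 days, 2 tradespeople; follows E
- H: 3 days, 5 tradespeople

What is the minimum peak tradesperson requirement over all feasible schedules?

Early-start (D@1, F@1, E@1, G@4, H@1) gives peak 12: d1:12  d2:10  d3:7  d4:2  d5:2  d6:2  d7:0  d8:0.
Shift H→3.
Schedule D@1, F@1, E@1, G@4, H@3: d1:7  d2:5  d3:7  d4:7  d5:7  d6:2  d7:0  d8:0 — peak 7.

7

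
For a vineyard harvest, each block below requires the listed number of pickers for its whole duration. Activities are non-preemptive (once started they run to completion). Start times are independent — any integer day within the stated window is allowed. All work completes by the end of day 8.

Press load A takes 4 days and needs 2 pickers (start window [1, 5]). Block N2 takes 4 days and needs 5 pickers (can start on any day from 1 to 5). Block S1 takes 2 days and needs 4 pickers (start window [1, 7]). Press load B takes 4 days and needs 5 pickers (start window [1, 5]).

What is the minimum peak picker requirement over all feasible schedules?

9

Early-start (Press load A@1, Block N2@1, Block S1@1, Press load B@1) gives peak 16: d1:16  d2:16  d3:12  d4:12  d5:0  d6:0  d7:0  d8:0.
Shift Block S1→5, Press load B→5.
Schedule Press load A@1, Block N2@1, Block S1@5, Press load B@5: d1:7  d2:7  d3:7  d4:7  d5:9  d6:9  d7:5  d8:5 — peak 9.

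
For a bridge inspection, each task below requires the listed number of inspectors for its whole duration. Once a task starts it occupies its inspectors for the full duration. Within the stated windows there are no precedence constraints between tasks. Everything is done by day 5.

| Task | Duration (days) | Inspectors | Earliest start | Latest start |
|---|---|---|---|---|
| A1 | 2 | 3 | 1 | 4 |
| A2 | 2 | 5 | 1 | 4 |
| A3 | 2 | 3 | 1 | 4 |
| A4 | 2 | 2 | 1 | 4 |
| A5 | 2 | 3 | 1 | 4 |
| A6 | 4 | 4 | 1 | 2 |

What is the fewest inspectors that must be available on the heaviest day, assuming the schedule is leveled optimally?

12

Early-start (A1@1, A2@1, A3@1, A4@1, A5@1, A6@1) gives peak 20: d1:20  d2:20  d3:4  d4:4  d5:0.
Shift A3→3, A4→3, A5→3.
Schedule A1@1, A2@1, A3@3, A4@3, A5@3, A6@1: d1:12  d2:12  d3:12  d4:12  d5:0 — peak 12.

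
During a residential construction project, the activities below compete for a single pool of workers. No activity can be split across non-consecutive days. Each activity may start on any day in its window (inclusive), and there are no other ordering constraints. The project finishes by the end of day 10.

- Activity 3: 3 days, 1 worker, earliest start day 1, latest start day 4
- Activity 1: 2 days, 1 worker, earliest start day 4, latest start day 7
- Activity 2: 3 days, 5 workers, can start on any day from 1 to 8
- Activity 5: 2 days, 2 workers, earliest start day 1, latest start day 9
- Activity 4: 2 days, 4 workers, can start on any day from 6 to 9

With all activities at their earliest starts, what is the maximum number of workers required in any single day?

8

Early-start schedule: Activity 3@1, Activity 1@4, Activity 2@1, Activity 5@1, Activity 4@6.
Load per day: day 1: 8, day 2: 8, day 3: 6, day 4: 1, day 5: 1, day 6: 4, day 7: 4, day 8: 0, day 9: 0, day 10: 0.
Peak is 8.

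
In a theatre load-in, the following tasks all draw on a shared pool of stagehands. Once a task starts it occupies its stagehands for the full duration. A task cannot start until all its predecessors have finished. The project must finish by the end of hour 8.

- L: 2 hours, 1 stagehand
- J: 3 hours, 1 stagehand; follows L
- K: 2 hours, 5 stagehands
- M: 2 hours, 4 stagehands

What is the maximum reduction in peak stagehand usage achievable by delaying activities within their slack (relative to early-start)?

5

Early-start peak: h1:10  h2:10  h3:1  h4:1  h5:1  h6:0  h7:0  h8:0 ⇒ 10.
Leveled (L@1, J@3, K@6, M@1): h1:5  h2:5  h3:1  h4:1  h5:1  h6:5  h7:5  h8:0 ⇒ 5.
Reduction 10 − 5 = 5.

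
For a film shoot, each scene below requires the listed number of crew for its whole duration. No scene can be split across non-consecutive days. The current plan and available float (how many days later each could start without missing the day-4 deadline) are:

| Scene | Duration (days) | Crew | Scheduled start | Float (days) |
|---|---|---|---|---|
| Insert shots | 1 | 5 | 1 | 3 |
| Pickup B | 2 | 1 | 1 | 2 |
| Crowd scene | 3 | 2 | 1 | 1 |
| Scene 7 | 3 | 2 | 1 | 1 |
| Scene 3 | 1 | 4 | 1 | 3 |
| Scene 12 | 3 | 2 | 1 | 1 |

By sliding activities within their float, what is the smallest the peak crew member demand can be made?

8

Early-start (Insert shots@1, Pickup B@1, Crowd scene@1, Scene 7@1, Scene 3@1, Scene 12@1) gives peak 16: d1:16  d2:7  d3:6  d4:0.
Shift Scene 7→2, Scene 3→4, Scene 12→2.
Schedule Insert shots@1, Pickup B@1, Crowd scene@1, Scene 7@2, Scene 3@4, Scene 12@2: d1:8  d2:7  d3:6  d4:8 — peak 8.
Total crew member-days = 29 over 4 days ⇒ peak ≥ ⌈29/4⌉ = 8, so 8 is optimal.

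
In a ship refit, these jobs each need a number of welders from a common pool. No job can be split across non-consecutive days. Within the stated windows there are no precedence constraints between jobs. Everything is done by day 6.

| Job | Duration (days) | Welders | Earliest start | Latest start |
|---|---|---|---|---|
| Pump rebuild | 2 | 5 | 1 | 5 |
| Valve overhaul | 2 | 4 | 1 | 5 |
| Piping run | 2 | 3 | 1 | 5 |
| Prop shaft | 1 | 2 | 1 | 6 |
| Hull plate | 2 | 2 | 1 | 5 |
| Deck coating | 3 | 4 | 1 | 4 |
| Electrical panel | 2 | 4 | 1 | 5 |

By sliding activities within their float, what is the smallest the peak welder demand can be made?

Early-start (Pump rebuild@1, Valve overhaul@1, Piping run@1, Prop shaft@1, Hull plate@1, Deck coating@1, Electrical panel@1) gives peak 24: d1:24  d2:22  d3:4  d4:0  d5:0  d6:0.
Shift Piping run→3, Prop shaft→3, Hull plate→3, Deck coating→4, Electrical panel→5.
Schedule Pump rebuild@1, Valve overhaul@1, Piping run@3, Prop shaft@3, Hull plate@3, Deck coating@4, Electrical panel@5: d1:9  d2:9  d3:7  d4:9  d5:8  d6:8 — peak 9.
Total welder-days = 50 over 6 days ⇒ peak ≥ ⌈50/6⌉ = 9, so 9 is optimal.

9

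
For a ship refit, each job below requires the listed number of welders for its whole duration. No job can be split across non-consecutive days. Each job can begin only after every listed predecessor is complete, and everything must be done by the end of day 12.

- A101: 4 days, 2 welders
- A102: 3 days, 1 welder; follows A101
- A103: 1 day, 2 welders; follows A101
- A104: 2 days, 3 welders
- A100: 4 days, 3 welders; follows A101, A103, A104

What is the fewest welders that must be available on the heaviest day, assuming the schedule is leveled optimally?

4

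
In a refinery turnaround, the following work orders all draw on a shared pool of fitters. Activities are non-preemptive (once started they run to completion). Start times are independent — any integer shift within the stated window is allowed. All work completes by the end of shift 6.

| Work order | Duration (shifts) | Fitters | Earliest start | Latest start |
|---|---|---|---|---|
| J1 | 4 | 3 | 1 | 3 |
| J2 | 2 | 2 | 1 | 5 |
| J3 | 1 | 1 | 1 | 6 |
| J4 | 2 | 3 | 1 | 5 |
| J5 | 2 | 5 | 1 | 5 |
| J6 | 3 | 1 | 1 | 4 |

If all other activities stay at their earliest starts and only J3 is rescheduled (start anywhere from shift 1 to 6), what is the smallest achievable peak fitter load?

J3@1: s1:15  s2:14  s3:4  s4:3  s5:0  s6:0 → peak 15
J3@2: s1:14  s2:15  s3:4  s4:3  s5:0  s6:0 → peak 15
J3@3: s1:14  s2:14  s3:5  s4:3  s5:0  s6:0 → peak 14
J3@4: s1:14  s2:14  s3:4  s4:4  s5:0  s6:0 → peak 14
J3@5: s1:14  s2:14  s3:4  s4:3  s5:1  s6:0 → peak 14
J3@6: s1:14  s2:14  s3:4  s4:3  s5:0  s6:1 → peak 14
Best is J3@3, peak 14.

14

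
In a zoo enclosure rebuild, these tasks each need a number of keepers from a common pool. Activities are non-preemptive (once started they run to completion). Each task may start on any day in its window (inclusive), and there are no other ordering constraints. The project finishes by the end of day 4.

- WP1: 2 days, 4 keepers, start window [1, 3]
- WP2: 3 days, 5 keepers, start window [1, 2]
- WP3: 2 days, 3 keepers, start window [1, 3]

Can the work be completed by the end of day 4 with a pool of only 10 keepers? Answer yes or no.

Schedule WP1@1, WP2@1, WP3@3: d1:9  d2:9  d3:8  d4:3 — peak 9 ≤ 10.

yes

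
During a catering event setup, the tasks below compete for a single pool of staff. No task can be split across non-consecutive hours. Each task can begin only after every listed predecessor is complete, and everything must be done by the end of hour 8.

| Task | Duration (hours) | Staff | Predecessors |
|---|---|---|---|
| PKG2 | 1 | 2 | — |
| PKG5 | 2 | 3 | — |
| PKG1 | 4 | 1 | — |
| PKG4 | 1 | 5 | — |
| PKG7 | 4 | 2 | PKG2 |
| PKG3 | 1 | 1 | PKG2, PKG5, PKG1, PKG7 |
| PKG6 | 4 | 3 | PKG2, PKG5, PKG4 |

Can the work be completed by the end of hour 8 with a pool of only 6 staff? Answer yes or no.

yes

Schedule PKG2@1, PKG5@1, PKG1@1, PKG4@3, PKG7@4, PKG3@8, PKG6@4: h1:6  h2:4  h3:6  h4:6  h5:5  h6:5  h7:5  h8:1 — peak 6 ≤ 6.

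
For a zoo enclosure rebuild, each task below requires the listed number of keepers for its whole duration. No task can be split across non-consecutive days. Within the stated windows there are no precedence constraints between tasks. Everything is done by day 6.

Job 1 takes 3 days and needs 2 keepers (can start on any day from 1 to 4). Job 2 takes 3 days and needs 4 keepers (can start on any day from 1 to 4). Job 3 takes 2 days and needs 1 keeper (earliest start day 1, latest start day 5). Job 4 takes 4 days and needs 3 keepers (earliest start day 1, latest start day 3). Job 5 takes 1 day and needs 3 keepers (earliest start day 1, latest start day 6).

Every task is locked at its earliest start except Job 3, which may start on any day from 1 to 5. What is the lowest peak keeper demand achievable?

12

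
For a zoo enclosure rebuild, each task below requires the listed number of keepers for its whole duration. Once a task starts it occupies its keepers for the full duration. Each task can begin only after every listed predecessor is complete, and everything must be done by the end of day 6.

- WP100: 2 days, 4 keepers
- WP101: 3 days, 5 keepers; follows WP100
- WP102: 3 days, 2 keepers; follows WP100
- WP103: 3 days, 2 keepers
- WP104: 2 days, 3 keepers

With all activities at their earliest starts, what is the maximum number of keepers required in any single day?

9

Early-start schedule: WP100@1, WP101@3, WP102@3, WP103@1, WP104@1.
Load per day: day 1: 9, day 2: 9, day 3: 9, day 4: 7, day 5: 7, day 6: 0.
Peak is 9.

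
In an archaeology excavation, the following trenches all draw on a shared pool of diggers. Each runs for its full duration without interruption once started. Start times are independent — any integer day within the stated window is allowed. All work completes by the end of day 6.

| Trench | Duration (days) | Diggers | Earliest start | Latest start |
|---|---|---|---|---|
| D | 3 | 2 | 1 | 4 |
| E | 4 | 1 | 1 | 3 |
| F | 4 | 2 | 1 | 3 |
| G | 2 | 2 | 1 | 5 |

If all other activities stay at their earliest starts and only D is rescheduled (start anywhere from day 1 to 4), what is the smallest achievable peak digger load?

5

D@1: d1:7  d2:7  d3:5  d4:3  d5:0  d6:0 → peak 7
D@2: d1:5  d2:7  d3:5  d4:5  d5:0  d6:0 → peak 7
D@3: d1:5  d2:5  d3:5  d4:5  d5:2  d6:0 → peak 5
D@4: d1:5  d2:5  d3:3  d4:5  d5:2  d6:2 → peak 5
Best is D@3, peak 5.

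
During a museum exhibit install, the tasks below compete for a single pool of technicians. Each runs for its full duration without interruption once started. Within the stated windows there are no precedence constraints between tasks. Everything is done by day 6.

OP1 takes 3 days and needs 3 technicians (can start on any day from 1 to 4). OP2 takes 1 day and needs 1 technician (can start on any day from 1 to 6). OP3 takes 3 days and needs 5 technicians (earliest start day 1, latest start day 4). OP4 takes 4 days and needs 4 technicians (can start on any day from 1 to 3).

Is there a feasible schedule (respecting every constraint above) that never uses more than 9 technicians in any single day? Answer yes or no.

Schedule OP1@1, OP2@1, OP3@4, OP4@1: d1:8  d2:7  d3:7  d4:9  d5:5  d6:5 — peak 9 ≤ 9.

yes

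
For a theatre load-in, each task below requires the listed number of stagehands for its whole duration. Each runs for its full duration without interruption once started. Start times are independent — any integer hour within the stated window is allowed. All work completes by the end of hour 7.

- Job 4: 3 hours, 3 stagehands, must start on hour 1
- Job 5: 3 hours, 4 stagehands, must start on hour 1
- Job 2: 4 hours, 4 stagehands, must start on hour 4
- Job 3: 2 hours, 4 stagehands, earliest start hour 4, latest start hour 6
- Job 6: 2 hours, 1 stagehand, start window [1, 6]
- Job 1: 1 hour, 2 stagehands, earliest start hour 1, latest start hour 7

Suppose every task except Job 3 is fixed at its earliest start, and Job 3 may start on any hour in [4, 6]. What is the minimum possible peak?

10

Job 3@4: h1:10  h2:8  h3:7  h4:8  h5:8  h6:4  h7:4 → peak 10
Job 3@5: h1:10  h2:8  h3:7  h4:4  h5:8  h6:8  h7:4 → peak 10
Job 3@6: h1:10  h2:8  h3:7  h4:4  h5:4  h6:8  h7:8 → peak 10
Best is Job 3@4, peak 10.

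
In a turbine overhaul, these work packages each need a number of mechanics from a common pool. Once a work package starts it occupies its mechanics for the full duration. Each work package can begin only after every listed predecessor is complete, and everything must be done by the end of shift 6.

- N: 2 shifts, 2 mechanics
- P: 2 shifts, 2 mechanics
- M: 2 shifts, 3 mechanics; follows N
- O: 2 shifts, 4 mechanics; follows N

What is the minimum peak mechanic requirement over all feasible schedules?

Early-start (N@1, P@1, M@3, O@3) gives peak 7: s1:4  s2:4  s3:7  s4:7  s5:0  s6:0.
Shift O→5.
Schedule N@1, P@1, M@3, O@5: s1:4  s2:4  s3:3  s4:3  s5:4  s6:4 — peak 4.
Total mechanic-shifts = 22 over 6 shifts ⇒ peak ≥ ⌈22/6⌉ = 4, so 4 is optimal.

4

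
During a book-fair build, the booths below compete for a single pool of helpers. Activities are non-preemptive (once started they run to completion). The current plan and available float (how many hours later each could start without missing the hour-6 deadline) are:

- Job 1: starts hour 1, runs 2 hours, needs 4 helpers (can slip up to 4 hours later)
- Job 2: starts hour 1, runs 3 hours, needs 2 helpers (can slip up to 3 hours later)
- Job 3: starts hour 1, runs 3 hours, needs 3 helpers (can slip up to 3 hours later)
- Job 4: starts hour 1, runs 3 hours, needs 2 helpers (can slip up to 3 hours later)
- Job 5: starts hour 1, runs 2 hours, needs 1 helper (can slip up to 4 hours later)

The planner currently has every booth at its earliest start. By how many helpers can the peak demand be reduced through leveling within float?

Early-start peak: h1:12  h2:12  h3:7  h4:0  h5:0  h6:0 ⇒ 12.
Leveled (Job 1@1, Job 2@1, Job 3@3, Job 4@4, Job 5@3): h1:6  h2:6  h3:6  h4:6  h5:5  h6:2 ⇒ 6.
Reduction 12 − 6 = 6.

6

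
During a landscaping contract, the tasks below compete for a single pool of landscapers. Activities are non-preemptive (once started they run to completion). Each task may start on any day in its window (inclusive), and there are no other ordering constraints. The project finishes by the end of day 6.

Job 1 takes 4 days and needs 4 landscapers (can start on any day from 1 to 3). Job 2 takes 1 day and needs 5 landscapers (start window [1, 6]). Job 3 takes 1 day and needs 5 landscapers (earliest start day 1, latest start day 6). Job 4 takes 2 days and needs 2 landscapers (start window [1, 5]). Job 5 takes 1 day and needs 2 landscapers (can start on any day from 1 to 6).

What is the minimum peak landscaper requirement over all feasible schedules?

6

Early-start (Job 1@1, Job 2@1, Job 3@1, Job 4@1, Job 5@1) gives peak 18: d1:18  d2:6  d3:4  d4:4  d5:0  d6:0.
Shift Job 2→5, Job 3→6, Job 5→3.
Schedule Job 1@1, Job 2@5, Job 3@6, Job 4@1, Job 5@3: d1:6  d2:6  d3:6  d4:4  d5:5  d6:5 — peak 6.
Total landscaper-days = 32 over 6 days ⇒ peak ≥ ⌈32/6⌉ = 6, so 6 is optimal.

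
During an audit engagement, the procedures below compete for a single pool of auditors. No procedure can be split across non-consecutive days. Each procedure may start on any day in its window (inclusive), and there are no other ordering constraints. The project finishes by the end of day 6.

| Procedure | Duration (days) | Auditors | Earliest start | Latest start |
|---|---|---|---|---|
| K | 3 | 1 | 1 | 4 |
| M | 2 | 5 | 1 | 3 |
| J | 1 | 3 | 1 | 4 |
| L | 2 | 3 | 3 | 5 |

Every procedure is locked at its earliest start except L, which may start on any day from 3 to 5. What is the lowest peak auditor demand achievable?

L@3: d1:9  d2:6  d3:4  d4:3  d5:0  d6:0 → peak 9
L@4: d1:9  d2:6  d3:1  d4:3  d5:3  d6:0 → peak 9
L@5: d1:9  d2:6  d3:1  d4:0  d5:3  d6:3 → peak 9
Best is L@3, peak 9.

9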